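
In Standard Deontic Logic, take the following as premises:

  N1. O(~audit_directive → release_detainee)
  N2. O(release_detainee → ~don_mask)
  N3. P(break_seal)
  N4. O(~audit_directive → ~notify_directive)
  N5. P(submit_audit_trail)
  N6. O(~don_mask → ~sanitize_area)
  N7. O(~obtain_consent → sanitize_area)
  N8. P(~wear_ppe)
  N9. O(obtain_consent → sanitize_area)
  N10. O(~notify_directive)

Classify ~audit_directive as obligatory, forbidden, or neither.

Forbidden

By case analysis on ~obtain_consent: premise 7 gives O(~obtain_consent → sanitize_area) and premise 9 gives O(obtain_consent → sanitize_area), so O(sanitize_area) either way.
Premise 6, O(~don_mask → ~sanitize_area), contraposes to O(sanitize_area → don_mask); with O(sanitize_area) we get O(don_mask).
Premise 2 is O(release_detainee → ~don_mask); contrapositively O(don_mask → ~release_detainee). Since O(don_mask) holds, K gives O(~release_detainee).
Premise 1, O(~audit_directive → release_detainee), contraposes to O(~release_detainee → audit_directive); with O(~release_detainee) we get O(audit_directive).
Premises 3, 4, 5, 8, 10 do not contribute to this derivation.
Thus O(audit_directive), which is F(~audit_directive): ~audit_directive is forbidden.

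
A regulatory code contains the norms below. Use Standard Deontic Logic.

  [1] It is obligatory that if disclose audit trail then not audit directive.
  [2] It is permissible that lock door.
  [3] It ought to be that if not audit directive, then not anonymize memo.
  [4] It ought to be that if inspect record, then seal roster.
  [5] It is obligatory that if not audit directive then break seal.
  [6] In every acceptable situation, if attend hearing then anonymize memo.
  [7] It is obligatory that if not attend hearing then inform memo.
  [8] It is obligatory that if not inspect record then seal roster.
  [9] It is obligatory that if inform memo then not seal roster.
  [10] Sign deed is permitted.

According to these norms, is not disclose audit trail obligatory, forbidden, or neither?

Obligatory

Premises 4 and 8 are O(inspect_record → seal_roster) and O(¬inspect_record → seal_roster); every ideal world satisfies inspect_record or ¬inspect_record, so in either case seal_roster holds — hence O(seal_roster).
Premise 9, O(inform_memo → ¬seal_roster), contraposes to O(seal_roster → ¬inform_memo); with O(seal_roster) we get O(¬inform_memo).
Premise 7 is O(¬attend_hearing → inform_memo); contrapositively O(¬inform_memo → attend_hearing). Since O(¬inform_memo) holds, K gives O(attend_hearing).
Premise 6 is O(attend_hearing → anonymize_memo); since O(attend_hearing), deontic closure gives O(anonymize_memo).
Premise 3, O(¬audit_directive → ¬anonymize_memo), contraposes to O(anonymize_memo → audit_directive); with O(anonymize_memo) we get O(audit_directive).
Premise 1 is O(disclose_audit_trail → ¬audit_directive); contrapositively O(audit_directive → ¬disclose_audit_trail). Since O(audit_directive) holds, K gives O(¬disclose_audit_trail).
Premises 2, 5, 10 do not contribute to this derivation.
Hence ¬disclose_audit_trail is obligatory.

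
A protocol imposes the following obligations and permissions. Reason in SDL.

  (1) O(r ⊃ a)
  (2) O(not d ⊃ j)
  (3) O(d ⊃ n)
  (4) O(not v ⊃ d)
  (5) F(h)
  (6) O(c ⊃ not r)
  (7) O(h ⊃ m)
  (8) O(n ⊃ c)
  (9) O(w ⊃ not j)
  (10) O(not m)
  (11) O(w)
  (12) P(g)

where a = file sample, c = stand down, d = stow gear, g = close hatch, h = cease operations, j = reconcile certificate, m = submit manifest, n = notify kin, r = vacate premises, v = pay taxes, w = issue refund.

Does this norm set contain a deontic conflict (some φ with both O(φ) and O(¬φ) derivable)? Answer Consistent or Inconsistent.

Consistent

Premise 7 is O(h ⊃ m), but O(h) is not derivable from the premises, so it does not yield O(m).
So O(m) is not derivable, and the apparent clash with O(not m) does not arise.
A world satisfying every obligation exists (e.g. a=false, c=true, d=true, g=false, h=false, j=false, m=false, n=true, r=false, v=false, w=true); no atom is both obligatory and forbidden, so the set is consistent.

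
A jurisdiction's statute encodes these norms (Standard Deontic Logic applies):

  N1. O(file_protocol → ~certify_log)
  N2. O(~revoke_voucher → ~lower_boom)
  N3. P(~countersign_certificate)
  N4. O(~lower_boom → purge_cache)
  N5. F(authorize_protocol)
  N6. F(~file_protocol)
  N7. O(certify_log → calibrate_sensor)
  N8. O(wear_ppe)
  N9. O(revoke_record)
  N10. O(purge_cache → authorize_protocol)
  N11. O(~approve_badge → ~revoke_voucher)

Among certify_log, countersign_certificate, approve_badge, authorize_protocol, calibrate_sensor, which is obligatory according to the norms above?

approve_badge

F(authorize_protocol) at premise 5 means O(~authorize_protocol).
The contrapositive of premise 10 (O(purge_cache → authorize_protocol)) is O(~authorize_protocol → ~purge_cache), and O(~authorize_protocol) is already established, so O(~purge_cache).
The contrapositive of premise 4 (O(~lower_boom → purge_cache)) is O(~purge_cache → lower_boom), and O(~purge_cache) is already established, so O(lower_boom).
The contrapositive of premise 2 (O(~revoke_voucher → ~lower_boom)) is O(lower_boom → revoke_voucher), and O(lower_boom) is already established, so O(revoke_voucher).
The contrapositive of premise 11 (O(~approve_badge → ~revoke_voucher)) is O(revoke_voucher → approve_badge), and O(revoke_voucher) is already established, so O(approve_badge).
So O(approve_badge) holds — approve_badge is obligatory. None of the other listed options is made obligatory by any chain of premises.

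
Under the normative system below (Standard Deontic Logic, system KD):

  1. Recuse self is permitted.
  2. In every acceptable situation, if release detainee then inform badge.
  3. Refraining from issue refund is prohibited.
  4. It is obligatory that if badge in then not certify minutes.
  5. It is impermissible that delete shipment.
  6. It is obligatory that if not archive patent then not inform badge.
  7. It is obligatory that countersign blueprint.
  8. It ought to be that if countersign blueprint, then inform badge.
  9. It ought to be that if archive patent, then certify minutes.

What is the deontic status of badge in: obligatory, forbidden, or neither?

Forbidden

Premise 7 gives O(countersign_blueprint).
Applying K to premise 8 (O(countersign_blueprint → inform_badge)) and O(countersign_blueprint) yields O(inform_badge).
Premise 6, O(¬archive_patent → ¬inform_badge), contraposes to O(inform_badge → archive_patent); with O(inform_badge) we get O(archive_patent).
Applying K to premise 9 (O(archive_patent → certify_minutes)) and O(archive_patent) yields O(certify_minutes).
Premise 4 is O(badge_in → ¬certify_minutes); contrapositively O(certify_minutes → ¬badge_in). Since O(certify_minutes) holds, K gives O(¬badge_in).
Premises 1, 2, 3, 5 do not contribute to this derivation.
Thus O(¬badge_in), which is F(badge_in): badge_in is forbidden.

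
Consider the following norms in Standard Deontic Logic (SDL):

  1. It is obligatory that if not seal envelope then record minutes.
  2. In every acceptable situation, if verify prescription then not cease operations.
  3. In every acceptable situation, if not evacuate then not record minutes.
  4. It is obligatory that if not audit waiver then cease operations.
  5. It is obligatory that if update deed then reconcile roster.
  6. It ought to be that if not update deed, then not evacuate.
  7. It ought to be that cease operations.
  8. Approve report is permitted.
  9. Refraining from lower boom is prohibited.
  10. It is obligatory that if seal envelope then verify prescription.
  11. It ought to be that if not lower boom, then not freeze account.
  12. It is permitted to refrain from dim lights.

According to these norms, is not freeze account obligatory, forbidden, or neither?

Neither

Premise 11 is O(¬lower_boom → ¬freeze_account), but O(¬lower_boom) is not derivable from the premises, so it does not yield O(¬freeze_account).
No premise or chain of K-axiom applications forces O(¬freeze_account), and none forces O(freeze_account). So ¬freeze_account is neither obligatory nor forbidden under these norms.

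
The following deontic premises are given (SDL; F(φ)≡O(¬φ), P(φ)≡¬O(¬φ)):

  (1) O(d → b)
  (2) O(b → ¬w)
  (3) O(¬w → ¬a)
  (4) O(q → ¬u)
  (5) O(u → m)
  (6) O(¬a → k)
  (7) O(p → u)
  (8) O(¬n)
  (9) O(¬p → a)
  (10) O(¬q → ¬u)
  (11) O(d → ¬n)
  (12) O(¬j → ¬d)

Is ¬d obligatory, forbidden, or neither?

Premises 4 and 10 cover both cases: O(q → ¬u) and O(¬q → ¬u). Since q ∨ ¬q is a tautology, O(¬u) follows.
Premise 7 is O(p → u); contrapositively O(¬u → ¬p). Since O(¬u) holds, K gives O(¬p).
Premise 9 is O(¬p → a); since O(¬p), deontic closure gives O(a).
Premise 3 is O(¬w → ¬a); contrapositively O(a → w). Since O(a) holds, K gives O(w).
Premise 2, O(b → ¬w), contraposes to O(w → ¬b); with O(w) we get O(¬b).
Premise 1, O(d → b), contraposes to O(¬b → ¬d); with O(¬b) we get O(¬d).
Premises 5, 6, 8, 11, 12 do not contribute to this derivation.
Hence ¬d is obligatory.

Obligatory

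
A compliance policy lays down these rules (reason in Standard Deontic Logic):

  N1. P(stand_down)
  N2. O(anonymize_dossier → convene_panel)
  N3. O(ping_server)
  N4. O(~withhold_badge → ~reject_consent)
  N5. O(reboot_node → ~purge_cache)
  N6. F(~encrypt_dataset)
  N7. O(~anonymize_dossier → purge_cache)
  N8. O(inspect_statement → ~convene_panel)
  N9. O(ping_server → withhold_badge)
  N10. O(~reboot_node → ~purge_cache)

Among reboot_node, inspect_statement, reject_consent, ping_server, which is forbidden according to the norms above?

inspect_statement

Premises 10 and 5 are O(~reboot_node → ~purge_cache) and O(reboot_node → ~purge_cache); every ideal world satisfies ~reboot_node or reboot_node, so in either case ~purge_cache holds — hence O(~purge_cache).
The contrapositive of premise 7 (O(~anonymize_dossier → purge_cache)) is O(~purge_cache → anonymize_dossier), and O(~purge_cache) is already established, so O(anonymize_dossier).
Applying K to premise 2 (O(anonymize_dossier → convene_panel)) and O(anonymize_dossier) yields O(convene_panel).
The contrapositive of premise 8 (O(inspect_statement → ~convene_panel)) is O(convene_panel → ~inspect_statement), and O(convene_panel) is already established, so O(~inspect_statement).
So O(~inspect_statement) holds, i.e. inspect_statement is forbidden. None of the other listed options is forbidden under the premises.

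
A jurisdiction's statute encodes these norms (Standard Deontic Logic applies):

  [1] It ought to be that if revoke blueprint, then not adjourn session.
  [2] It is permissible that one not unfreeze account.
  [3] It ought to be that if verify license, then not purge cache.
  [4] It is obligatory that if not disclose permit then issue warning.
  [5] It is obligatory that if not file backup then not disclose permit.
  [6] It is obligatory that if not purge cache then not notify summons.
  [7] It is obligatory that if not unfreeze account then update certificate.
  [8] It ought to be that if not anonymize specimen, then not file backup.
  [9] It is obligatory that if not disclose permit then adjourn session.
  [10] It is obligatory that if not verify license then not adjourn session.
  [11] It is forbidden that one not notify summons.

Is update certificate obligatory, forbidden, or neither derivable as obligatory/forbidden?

Premise 7 is O(¬unfreeze_account → update_certificate), but O(¬unfreeze_account) is not derivable from the premises (the permission P(¬unfreeze_account) asserts only ¬O(unfreeze_account), not O(¬unfreeze_account)), so it does not yield O(update_certificate).
No premise or chain of K-axiom applications forces O(update_certificate), and none forces O(¬update_certificate). So update_certificate is neither obligatory nor forbidden under these norms.

Neither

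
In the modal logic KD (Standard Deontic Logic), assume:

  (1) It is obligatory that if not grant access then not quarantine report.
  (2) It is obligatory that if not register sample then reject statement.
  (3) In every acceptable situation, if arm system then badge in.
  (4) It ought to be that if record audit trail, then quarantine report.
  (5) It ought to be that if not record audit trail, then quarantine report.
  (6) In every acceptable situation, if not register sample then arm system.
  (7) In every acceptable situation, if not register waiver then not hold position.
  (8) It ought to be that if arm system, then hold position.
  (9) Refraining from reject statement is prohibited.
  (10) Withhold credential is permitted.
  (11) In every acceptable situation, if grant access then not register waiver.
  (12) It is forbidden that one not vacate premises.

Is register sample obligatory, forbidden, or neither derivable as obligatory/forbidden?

By case analysis on record_audit_trail: premise 4 gives O(record_audit_trail → quarantine_report) and premise 5 gives O(¬record_audit_trail → quarantine_report), so O(quarantine_report) either way.
Premise 1, O(¬grant_access → ¬quarantine_report), contraposes to O(quarantine_report → grant_access); with O(quarantine_report) we get O(grant_access).
From O(grant_access) and premise 11, O(grant_access → ¬register_waiver), we obtain O(¬register_waiver).
Premise 7 is O(¬register_waiver → ¬hold_position); since O(¬register_waiver), deontic closure gives O(¬hold_position).
Premise 8 is O(arm_system → hold_position); contrapositively O(¬hold_position → ¬arm_system). Since O(¬hold_position) holds, K gives O(¬arm_system).
Premise 6 is O(¬register_sample → arm_system); contrapositively O(¬arm_system → register_sample). Since O(¬arm_system) holds, K gives O(register_sample).
Premises 2, 3, 9, 10, 12 do not contribute to this derivation.
Hence register_sample is obligatory.

Obligatory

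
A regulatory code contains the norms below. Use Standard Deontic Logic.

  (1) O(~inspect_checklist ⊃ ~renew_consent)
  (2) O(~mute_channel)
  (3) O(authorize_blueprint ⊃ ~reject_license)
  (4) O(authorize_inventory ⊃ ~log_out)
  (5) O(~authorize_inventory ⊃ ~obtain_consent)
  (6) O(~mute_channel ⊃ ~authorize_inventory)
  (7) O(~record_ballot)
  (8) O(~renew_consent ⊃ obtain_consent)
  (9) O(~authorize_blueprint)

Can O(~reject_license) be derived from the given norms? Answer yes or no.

Premise 3 is O(authorize_blueprint ⊃ ~reject_license), but O(authorize_blueprint) is not derivable from the premises, so it does not yield O(~reject_license).
No other premise forces O(~reject_license). An ideal world satisfying every premise can still have ~reject_license false, so O(~reject_license) is not derivable.

No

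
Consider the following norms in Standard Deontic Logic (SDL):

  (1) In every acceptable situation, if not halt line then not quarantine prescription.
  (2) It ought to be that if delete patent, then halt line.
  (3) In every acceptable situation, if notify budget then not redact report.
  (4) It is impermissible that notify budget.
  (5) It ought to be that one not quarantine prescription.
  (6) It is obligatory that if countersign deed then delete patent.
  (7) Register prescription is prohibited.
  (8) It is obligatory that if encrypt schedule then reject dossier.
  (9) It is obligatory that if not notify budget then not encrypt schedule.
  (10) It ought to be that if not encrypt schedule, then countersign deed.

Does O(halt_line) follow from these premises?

Yes

Premise 4, F(notify_budget), is equivalent to O(¬notify_budget).
With premise 9, O(¬notify_budget → ¬encrypt_schedule), the K-axiom yields O(¬encrypt_schedule).
Premise 10 is O(¬encrypt_schedule → countersign_deed); since O(¬encrypt_schedule), deontic closure gives O(countersign_deed).
Applying K to premise 6 (O(countersign_deed → delete_patent)) and O(countersign_deed) yields O(delete_patent).
With premise 2, O(delete_patent → halt_line), the K-axiom yields O(halt_line).
Premises 1, 3, 5, 7, 8 do not contribute to this derivation.
So O(halt_line) follows.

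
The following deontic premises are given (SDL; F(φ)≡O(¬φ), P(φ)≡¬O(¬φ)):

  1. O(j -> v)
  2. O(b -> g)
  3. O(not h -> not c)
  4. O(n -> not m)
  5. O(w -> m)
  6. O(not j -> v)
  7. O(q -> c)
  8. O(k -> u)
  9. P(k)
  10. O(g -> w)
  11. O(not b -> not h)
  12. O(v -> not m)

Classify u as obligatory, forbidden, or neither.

Neither

Premise 8 is O(k -> u), but O(k) is not derivable from the premises (the permission P(k) asserts only not O(not k), not O(k)), so it does not yield O(u).
No premise or chain of K-axiom applications forces O(u), and none forces O(not u). So u is neither obligatory nor forbidden under these norms.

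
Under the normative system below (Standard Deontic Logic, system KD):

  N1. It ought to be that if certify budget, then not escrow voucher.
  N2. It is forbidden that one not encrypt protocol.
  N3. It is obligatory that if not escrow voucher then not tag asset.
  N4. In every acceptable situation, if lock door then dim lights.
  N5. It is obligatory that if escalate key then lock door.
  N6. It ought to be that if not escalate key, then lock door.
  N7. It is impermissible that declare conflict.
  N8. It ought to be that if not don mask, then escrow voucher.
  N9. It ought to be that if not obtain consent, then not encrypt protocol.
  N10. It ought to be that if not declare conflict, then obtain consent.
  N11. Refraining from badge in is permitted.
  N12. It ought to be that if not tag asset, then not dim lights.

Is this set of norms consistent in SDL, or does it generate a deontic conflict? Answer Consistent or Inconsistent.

Consistent

Premise 9 is O(¬obtain_consent → ¬encrypt_protocol), but O(¬obtain_consent) is not derivable from the premises, so it does not yield O(¬encrypt_protocol).
So O(¬encrypt_protocol) is not derivable, and the apparent clash with O(encrypt_protocol) does not arise.
A world satisfying every obligation exists (e.g. badge_in=false, certify_budget=false, declare_conflict=false, dim_lights=true, don_mask=false, encrypt_protocol=true, escalate_key=false, escrow_voucher=true, lock_door=true, obtain_consent=true, tag_asset=true); no atom is both obligatory and forbidden, so the set is consistent.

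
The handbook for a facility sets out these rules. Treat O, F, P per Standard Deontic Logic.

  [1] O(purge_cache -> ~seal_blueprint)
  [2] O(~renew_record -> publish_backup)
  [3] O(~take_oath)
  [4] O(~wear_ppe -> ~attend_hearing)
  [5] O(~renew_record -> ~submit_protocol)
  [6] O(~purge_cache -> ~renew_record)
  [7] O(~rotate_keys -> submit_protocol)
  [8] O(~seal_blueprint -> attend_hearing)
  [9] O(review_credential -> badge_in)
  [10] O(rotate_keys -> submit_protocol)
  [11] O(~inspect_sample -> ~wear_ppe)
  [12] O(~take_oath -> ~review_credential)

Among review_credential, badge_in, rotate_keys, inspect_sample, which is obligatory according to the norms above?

By case analysis on ~rotate_keys: premise 7 gives O(~rotate_keys -> submit_protocol) and premise 10 gives O(rotate_keys -> submit_protocol), so O(submit_protocol) either way.
The contrapositive of premise 5 (O(~renew_record -> ~submit_protocol)) is O(submit_protocol -> renew_record), and O(submit_protocol) is already established, so O(renew_record).
Premise 6 is O(~purge_cache -> ~renew_record); contrapositively O(renew_record -> purge_cache). Since O(renew_record) holds, K gives O(purge_cache).
From O(purge_cache) and premise 1, O(purge_cache -> ~seal_blueprint), we obtain O(~seal_blueprint).
Applying K to premise 8 (O(~seal_blueprint -> attend_hearing)) and O(~seal_blueprint) yields O(attend_hearing).
The contrapositive of premise 4 (O(~wear_ppe -> ~attend_hearing)) is O(attend_hearing -> wear_ppe), and O(attend_hearing) is already established, so O(wear_ppe).
Premise 11 is O(~inspect_sample -> ~wear_ppe); contrapositively O(wear_ppe -> inspect_sample). Since O(wear_ppe) holds, K gives O(inspect_sample).
So O(inspect_sample) holds — inspect_sample is obligatory. None of the other listed options is made obligatory by any chain of premises.

inspect_sample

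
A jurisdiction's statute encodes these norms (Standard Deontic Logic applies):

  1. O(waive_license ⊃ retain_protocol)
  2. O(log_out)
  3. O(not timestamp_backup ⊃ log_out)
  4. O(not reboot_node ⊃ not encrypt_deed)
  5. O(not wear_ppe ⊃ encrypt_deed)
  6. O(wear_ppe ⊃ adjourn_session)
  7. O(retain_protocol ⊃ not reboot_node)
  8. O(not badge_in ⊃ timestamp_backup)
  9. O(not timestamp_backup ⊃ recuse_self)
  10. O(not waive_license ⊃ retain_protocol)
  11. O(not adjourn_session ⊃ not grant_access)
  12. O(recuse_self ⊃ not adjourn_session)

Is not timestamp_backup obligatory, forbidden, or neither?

Forbidden

By case analysis on not waive_license: premise 10 gives O(not waive_license ⊃ retain_protocol) and premise 1 gives O(waive_license ⊃ retain_protocol), so O(retain_protocol) either way.
Premise 7 is O(retain_protocol ⊃ not reboot_node); since O(retain_protocol), deontic closure gives O(not reboot_node).
With premise 4, O(not reboot_node ⊃ not encrypt_deed), the K-axiom yields O(not encrypt_deed).
The contrapositive of premise 5 (O(not wear_ppe ⊃ encrypt_deed)) is O(not encrypt_deed ⊃ wear_ppe), and O(not encrypt_deed) is already established, so O(wear_ppe).
Premise 6 is O(wear_ppe ⊃ adjourn_session); since O(wear_ppe), deontic closure gives O(adjourn_session).
The contrapositive of premise 12 (O(recuse_self ⊃ not adjourn_session)) is O(adjourn_session ⊃ not recuse_self), and O(adjourn_session) is already established, so O(not recuse_self).
The contrapositive of premise 9 (O(not timestamp_backup ⊃ recuse_self)) is O(not recuse_self ⊃ timestamp_backup), and O(not recuse_self) is already established, so O(timestamp_backup).
Premises 2, 3, 8, 11 do not contribute to this derivation.
Thus O(timestamp_backup), which is F(not timestamp_backup): not timestamp_backup is forbidden.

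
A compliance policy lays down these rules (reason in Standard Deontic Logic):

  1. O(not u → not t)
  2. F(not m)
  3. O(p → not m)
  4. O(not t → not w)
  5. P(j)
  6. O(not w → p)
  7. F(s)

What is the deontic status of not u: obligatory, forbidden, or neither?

Forbidden

Premise 2, F(not m), is equivalent to O(m).
Premise 3, O(p → not m), contraposes to O(m → not p); with O(m) we get O(not p).
The contrapositive of premise 6 (O(not w → p)) is O(not p → w), and O(not p) is already established, so O(w).
The contrapositive of premise 4 (O(not t → not w)) is O(w → t), and O(w) is already established, so O(t).
Premise 1, O(not u → not t), contraposes to O(t → u); with O(t) we get O(u).
Premises 5, 7 do not contribute to this derivation.
Thus O(u), which is F(not u): not u is forbidden.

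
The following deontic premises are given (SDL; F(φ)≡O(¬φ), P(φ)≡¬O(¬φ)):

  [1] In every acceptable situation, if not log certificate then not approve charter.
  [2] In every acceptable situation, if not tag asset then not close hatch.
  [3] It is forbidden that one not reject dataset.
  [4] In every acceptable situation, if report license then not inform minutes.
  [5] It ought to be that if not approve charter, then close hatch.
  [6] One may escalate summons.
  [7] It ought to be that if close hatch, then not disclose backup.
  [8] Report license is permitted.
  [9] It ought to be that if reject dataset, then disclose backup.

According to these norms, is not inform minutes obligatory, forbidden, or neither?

Premise 4 is O(report_license → ¬inform_minutes), but O(report_license) is not derivable from the premises (the permission P(report_license) asserts only ¬O(¬report_license), not O(report_license)), so it does not yield O(¬inform_minutes).
No premise or chain of K-axiom applications forces O(¬inform_minutes), and none forces O(inform_minutes). So ¬inform_minutes is neither obligatory nor forbidden under these norms.

Neither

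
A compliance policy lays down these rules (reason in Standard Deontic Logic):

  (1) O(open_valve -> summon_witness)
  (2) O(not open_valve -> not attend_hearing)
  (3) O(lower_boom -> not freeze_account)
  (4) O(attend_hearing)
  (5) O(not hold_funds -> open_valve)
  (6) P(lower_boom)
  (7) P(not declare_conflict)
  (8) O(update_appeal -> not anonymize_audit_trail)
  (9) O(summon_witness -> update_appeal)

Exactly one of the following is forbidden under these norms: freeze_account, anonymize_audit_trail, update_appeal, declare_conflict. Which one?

anonymize_audit_trail

From premise 4 we have O(attend_hearing).
The contrapositive of premise 2 (O(not open_valve -> not attend_hearing)) is O(attend_hearing -> open_valve), and O(attend_hearing) is already established, so O(open_valve).
Premise 1 is O(open_valve -> summon_witness); since O(open_valve), deontic closure gives O(summon_witness).
Applying K to premise 9 (O(summon_witness -> update_appeal)) and O(summon_witness) yields O(update_appeal).
From O(update_appeal) and premise 8, O(update_appeal -> not anonymize_audit_trail), we obtain O(not anonymize_audit_trail).
So O(not anonymize_audit_trail) holds, i.e. anonymize_audit_trail is forbidden. None of the other listed options is forbidden under the premises.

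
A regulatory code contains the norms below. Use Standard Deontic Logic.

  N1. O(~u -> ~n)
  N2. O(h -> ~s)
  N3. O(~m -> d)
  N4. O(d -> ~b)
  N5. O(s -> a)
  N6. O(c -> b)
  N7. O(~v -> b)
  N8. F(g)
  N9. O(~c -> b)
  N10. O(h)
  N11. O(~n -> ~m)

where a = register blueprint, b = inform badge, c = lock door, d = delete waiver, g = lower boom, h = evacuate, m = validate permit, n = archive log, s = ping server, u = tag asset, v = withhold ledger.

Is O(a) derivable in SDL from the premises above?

Premise 5 is O(s -> a), but O(s) is not derivable from the premises, so it does not yield O(a).
No other premise forces O(a). An ideal world satisfying every premise can still have a false, so O(a) is not derivable.

No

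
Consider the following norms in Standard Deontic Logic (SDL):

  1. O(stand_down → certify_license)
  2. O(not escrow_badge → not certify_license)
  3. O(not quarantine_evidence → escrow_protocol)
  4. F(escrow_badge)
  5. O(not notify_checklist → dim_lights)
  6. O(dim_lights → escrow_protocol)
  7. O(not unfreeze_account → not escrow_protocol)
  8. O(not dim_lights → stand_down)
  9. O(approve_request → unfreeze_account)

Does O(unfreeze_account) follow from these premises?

Yes

F(escrow_badge) at premise 4 means O(not escrow_badge).
Applying K to premise 2 (O(not escrow_badge → not certify_license)) and O(not escrow_badge) yields O(not certify_license).
The contrapositive of premise 1 (O(stand_down → certify_license)) is O(not certify_license → not stand_down), and O(not certify_license) is already established, so O(not stand_down).
Premise 8, O(not dim_lights → stand_down), contraposes to O(not stand_down → dim_lights); with O(not stand_down) we get O(dim_lights).
Premise 6 is O(dim_lights → escrow_protocol); since O(dim_lights), deontic closure gives O(escrow_protocol).
Premise 7, O(not unfreeze_account → not escrow_protocol), contraposes to O(escrow_protocol → unfreeze_account); with O(escrow_protocol) we get O(unfreeze_account).
Premises 3, 5, 9 do not contribute to this derivation.
So O(unfreeze_account) follows.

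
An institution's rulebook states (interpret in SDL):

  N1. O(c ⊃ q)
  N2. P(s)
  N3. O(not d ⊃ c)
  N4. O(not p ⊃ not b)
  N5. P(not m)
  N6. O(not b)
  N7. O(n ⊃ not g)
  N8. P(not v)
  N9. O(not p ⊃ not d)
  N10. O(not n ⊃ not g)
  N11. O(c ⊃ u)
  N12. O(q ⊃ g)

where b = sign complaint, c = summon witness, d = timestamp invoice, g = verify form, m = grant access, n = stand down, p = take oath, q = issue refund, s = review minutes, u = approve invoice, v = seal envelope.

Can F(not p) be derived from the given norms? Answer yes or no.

Yes

By case analysis on not n: premise 10 gives O(not n ⊃ not g) and premise 7 gives O(n ⊃ not g), so O(not g) either way.
Premise 12, O(q ⊃ g), contraposes to O(not g ⊃ not q); with O(not g) we get O(not q).
Premise 1, O(c ⊃ q), contraposes to O(not q ⊃ not c); with O(not q) we get O(not c).
The contrapositive of premise 3 (O(not d ⊃ c)) is O(not c ⊃ d), and O(not c) is already established, so O(d).
The contrapositive of premise 9 (O(not p ⊃ not d)) is O(d ⊃ p), and O(d) is already established, so O(p).
Premises 2, 4, 5, 6, 8, 11 do not contribute to this derivation.
So O(p) holds, i.e. F(not p). The claim follows.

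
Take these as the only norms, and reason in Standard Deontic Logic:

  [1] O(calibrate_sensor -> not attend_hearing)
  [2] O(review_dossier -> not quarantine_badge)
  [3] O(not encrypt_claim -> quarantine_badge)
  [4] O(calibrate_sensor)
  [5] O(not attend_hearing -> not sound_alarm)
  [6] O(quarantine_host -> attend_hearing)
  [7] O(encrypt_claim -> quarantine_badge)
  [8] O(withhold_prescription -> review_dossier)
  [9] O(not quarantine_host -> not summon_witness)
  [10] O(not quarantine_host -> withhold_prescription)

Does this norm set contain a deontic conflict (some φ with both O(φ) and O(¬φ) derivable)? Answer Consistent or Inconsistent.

By case analysis on not encrypt_claim: premise 3 gives O(not encrypt_claim -> quarantine_badge) and premise 7 gives O(encrypt_claim -> quarantine_badge), so O(quarantine_badge) either way.
Premise 2 is O(review_dossier -> not quarantine_badge); contrapositively O(quarantine_badge -> not review_dossier). Since O(quarantine_badge) holds, K gives O(not review_dossier).
Premise 8 is O(withhold_prescription -> review_dossier); contrapositively O(not review_dossier -> not withhold_prescription). Since O(not review_dossier) holds, K gives O(not withhold_prescription).
Premise 10, O(not quarantine_host -> withhold_prescription), contraposes to O(not withhold_prescription -> quarantine_host); with O(not withhold_prescription) we get O(quarantine_host).
From O(quarantine_host) and premise 6, O(quarantine_host -> attend_hearing), we obtain O(attend_hearing).
Premise 1 is O(calibrate_sensor -> not attend_hearing); contrapositively O(attend_hearing -> not calibrate_sensor). Since O(attend_hearing) holds, K gives O(not calibrate_sensor).
However, premise 4 gives O(calibrate_sensor).
We now have both O(not calibrate_sensor) and O(calibrate_sensor) — calibrate_sensor is simultaneously obligatory and forbidden, violating the D-axiom.

Inconsistent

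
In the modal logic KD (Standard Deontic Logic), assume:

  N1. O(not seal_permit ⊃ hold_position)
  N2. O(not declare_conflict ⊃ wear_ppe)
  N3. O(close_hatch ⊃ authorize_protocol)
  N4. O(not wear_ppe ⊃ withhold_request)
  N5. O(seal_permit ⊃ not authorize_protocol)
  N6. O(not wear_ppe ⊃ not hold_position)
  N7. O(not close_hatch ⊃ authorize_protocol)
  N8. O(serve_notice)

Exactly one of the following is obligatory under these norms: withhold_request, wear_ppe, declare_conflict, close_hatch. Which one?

wear_ppe

Premises 7 and 3 are O(not close_hatch ⊃ authorize_protocol) and O(close_hatch ⊃ authorize_protocol); every ideal world satisfies not close_hatch or close_hatch, so in either case authorize_protocol holds — hence O(authorize_protocol).
Premise 5, O(seal_permit ⊃ not authorize_protocol), contraposes to O(authorize_protocol ⊃ not seal_permit); with O(authorize_protocol) we get O(not seal_permit).
Premise 1 is O(not seal_permit ⊃ hold_position); since O(not seal_permit), deontic closure gives O(hold_position).
Premise 6, O(not wear_ppe ⊃ not hold_position), contraposes to O(hold_position ⊃ wear_ppe); with O(hold_position) we get O(wear_ppe).
So O(wear_ppe) holds — wear_ppe is obligatory. None of the other listed options is made obligatory by any chain of premises.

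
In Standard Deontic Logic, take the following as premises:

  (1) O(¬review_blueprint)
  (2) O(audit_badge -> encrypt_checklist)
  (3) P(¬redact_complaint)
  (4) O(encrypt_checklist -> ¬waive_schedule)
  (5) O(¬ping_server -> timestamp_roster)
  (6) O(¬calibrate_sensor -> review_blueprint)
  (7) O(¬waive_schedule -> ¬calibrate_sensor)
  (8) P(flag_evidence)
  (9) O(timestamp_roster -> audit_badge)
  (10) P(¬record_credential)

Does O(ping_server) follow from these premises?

Premise 1 states O(¬review_blueprint) outright.
The contrapositive of premise 6 (O(¬calibrate_sensor -> review_blueprint)) is O(¬review_blueprint -> calibrate_sensor), and O(¬review_blueprint) is already established, so O(calibrate_sensor).
The contrapositive of premise 7 (O(¬waive_schedule -> ¬calibrate_sensor)) is O(calibrate_sensor -> waive_schedule), and O(calibrate_sensor) is already established, so O(waive_schedule).
The contrapositive of premise 4 (O(encrypt_checklist -> ¬waive_schedule)) is O(waive_schedule -> ¬encrypt_checklist), and O(waive_schedule) is already established, so O(¬encrypt_checklist).
The contrapositive of premise 2 (O(audit_badge -> encrypt_checklist)) is O(¬encrypt_checklist -> ¬audit_badge), and O(¬encrypt_checklist) is already established, so O(¬audit_badge).
The contrapositive of premise 9 (O(timestamp_roster -> audit_badge)) is O(¬audit_badge -> ¬timestamp_roster), and O(¬audit_badge) is already established, so O(¬timestamp_roster).
Premise 5 is O(¬ping_server -> timestamp_roster); contrapositively O(¬timestamp_roster -> ping_server). Since O(¬timestamp_roster) holds, K gives O(ping_server).
Premises 3, 8, 10 do not contribute to this derivation.
So O(ping_server) follows.

Yes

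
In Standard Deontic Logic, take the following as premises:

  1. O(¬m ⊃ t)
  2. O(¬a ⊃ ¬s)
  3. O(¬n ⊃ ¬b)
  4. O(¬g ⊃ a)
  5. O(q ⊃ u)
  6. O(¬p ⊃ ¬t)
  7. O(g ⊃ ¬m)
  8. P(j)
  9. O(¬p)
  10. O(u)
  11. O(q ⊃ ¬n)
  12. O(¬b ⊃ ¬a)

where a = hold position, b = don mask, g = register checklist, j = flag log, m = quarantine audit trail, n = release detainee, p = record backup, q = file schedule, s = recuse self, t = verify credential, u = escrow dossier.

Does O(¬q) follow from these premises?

Premise 9 states O(¬p) outright.
From O(¬p) and premise 6, O(¬p ⊃ ¬t), we obtain O(¬t).
Premise 1 is O(¬m ⊃ t); contrapositively O(¬t ⊃ m). Since O(¬t) holds, K gives O(m).
Premise 7, O(g ⊃ ¬m), contraposes to O(m ⊃ ¬g); with O(m) we get O(¬g).
Applying K to premise 4 (O(¬g ⊃ a)) and O(¬g) yields O(a).
The contrapositive of premise 12 (O(¬b ⊃ ¬a)) is O(a ⊃ b), and O(a) is already established, so O(b).
Premise 3 is O(¬n ⊃ ¬b); contrapositively O(b ⊃ n). Since O(b) holds, K gives O(n).
Premise 11 is O(q ⊃ ¬n); contrapositively O(n ⊃ ¬q). Since O(n) holds, K gives O(¬q).
Premises 2, 5, 8, 10 do not contribute to this derivation.
So O(¬q) follows.

Yes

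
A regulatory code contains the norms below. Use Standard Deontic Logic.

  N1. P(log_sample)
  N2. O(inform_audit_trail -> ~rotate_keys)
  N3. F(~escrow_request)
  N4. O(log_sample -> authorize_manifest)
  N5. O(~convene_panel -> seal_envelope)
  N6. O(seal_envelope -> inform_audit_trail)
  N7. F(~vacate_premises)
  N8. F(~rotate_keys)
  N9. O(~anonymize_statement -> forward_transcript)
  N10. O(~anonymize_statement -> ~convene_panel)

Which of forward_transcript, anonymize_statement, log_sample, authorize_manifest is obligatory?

Premise 8 is F(~rotate_keys), i.e. O(rotate_keys).
The contrapositive of premise 2 (O(inform_audit_trail -> ~rotate_keys)) is O(rotate_keys -> ~inform_audit_trail), and O(rotate_keys) is already established, so O(~inform_audit_trail).
Premise 6 is O(seal_envelope -> inform_audit_trail); contrapositively O(~inform_audit_trail -> ~seal_envelope). Since O(~inform_audit_trail) holds, K gives O(~seal_envelope).
Premise 5 is O(~convene_panel -> seal_envelope); contrapositively O(~seal_envelope -> convene_panel). Since O(~seal_envelope) holds, K gives O(convene_panel).
The contrapositive of premise 10 (O(~anonymize_statement -> ~convene_panel)) is O(convene_panel -> anonymize_statement), and O(convene_panel) is already established, so O(anonymize_statement).
So O(anonymize_statement) holds — anonymize_statement is obligatory. None of the other listed options is made obligatory by any chain of premises.

anonymize_statement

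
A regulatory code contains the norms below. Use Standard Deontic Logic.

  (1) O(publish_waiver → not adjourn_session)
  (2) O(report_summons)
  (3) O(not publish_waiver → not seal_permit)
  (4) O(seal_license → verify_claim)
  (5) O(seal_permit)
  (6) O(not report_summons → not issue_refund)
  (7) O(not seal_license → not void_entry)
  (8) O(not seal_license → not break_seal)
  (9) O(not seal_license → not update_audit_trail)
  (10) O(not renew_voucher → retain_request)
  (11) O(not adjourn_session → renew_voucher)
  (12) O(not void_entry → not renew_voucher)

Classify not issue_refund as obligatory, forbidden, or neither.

Neither

Premise 6 is O(not report_summons → not issue_refund), but O(not report_summons) is not derivable from the premises, so it does not yield O(not issue_refund).
No premise or chain of K-axiom applications forces O(not issue_refund), and none forces O(issue_refund). So not issue_refund is neither obligatory nor forbidden under these norms.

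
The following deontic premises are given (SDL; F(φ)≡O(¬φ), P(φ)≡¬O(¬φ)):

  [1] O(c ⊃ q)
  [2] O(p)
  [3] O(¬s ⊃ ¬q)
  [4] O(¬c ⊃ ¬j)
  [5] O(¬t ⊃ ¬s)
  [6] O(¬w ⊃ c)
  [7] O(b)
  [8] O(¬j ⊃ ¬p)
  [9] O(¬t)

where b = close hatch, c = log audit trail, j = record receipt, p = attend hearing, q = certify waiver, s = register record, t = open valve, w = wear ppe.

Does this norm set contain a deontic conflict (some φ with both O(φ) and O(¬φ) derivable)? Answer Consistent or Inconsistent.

Premise 2 states O(p) outright.
Premise 8 is O(¬j ⊃ ¬p); contrapositively O(p ⊃ j). Since O(p) holds, K gives O(j).
The contrapositive of premise 4 (O(¬c ⊃ ¬j)) is O(j ⊃ c), and O(j) is already established, so O(c).
From O(c) and premise 1, O(c ⊃ q), we obtain O(q).
The contrapositive of premise 3 (O(¬s ⊃ ¬q)) is O(q ⊃ s), and O(q) is already established, so O(s).
Premise 5, O(¬t ⊃ ¬s), contraposes to O(s ⊃ t); with O(s) we get O(t).
However, premise 9 gives O(¬t).
We now have both O(t) and O(¬t) — t is simultaneously obligatory and forbidden, violating the D-axiom.

Inconsistent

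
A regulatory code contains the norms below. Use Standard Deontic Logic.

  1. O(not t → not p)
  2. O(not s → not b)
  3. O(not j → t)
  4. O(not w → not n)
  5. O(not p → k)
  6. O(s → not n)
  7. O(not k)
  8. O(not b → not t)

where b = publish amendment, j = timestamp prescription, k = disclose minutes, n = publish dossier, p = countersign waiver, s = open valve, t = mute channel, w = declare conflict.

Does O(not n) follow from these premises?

Yes

From premise 7 we have O(not k).
The contrapositive of premise 5 (O(not p → k)) is O(not k → p), and O(not k) is already established, so O(p).
Premise 1, O(not t → not p), contraposes to O(p → t); with O(p) we get O(t).
The contrapositive of premise 8 (O(not b → not t)) is O(t → b), and O(t) is already established, so O(b).
Premise 2, O(not s → not b), contraposes to O(b → s); with O(b) we get O(s).
From O(s) and premise 6, O(s → not n), we obtain O(not n).
Premises 3, 4 do not contribute to this derivation.
So O(not n) follows.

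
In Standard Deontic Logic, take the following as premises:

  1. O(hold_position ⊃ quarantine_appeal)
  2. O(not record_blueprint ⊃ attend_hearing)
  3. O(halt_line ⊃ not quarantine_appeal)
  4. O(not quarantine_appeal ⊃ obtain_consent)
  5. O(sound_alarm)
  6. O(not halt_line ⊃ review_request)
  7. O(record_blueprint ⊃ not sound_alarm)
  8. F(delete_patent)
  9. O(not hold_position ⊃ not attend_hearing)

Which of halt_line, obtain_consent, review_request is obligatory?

review_request

From premise 5 we have O(sound_alarm).
Premise 7, O(record_blueprint ⊃ not sound_alarm), contraposes to O(sound_alarm ⊃ not record_blueprint); with O(sound_alarm) we get O(not record_blueprint).
Applying K to premise 2 (O(not record_blueprint ⊃ attend_hearing)) and O(not record_blueprint) yields O(attend_hearing).
Premise 9, O(not hold_position ⊃ not attend_hearing), contraposes to O(attend_hearing ⊃ hold_position); with O(attend_hearing) we get O(hold_position).
From O(hold_position) and premise 1, O(hold_position ⊃ quarantine_appeal), we obtain O(quarantine_appeal).
Premise 3 is O(halt_line ⊃ not quarantine_appeal); contrapositively O(quarantine_appeal ⊃ not halt_line). Since O(quarantine_appeal) holds, K gives O(not halt_line).
Premise 6 is O(not halt_line ⊃ review_request); since O(not halt_line), deontic closure gives O(review_request).
So O(review_request) holds — review_request is obligatory. None of the other listed options is made obligatory by any chain of premises.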